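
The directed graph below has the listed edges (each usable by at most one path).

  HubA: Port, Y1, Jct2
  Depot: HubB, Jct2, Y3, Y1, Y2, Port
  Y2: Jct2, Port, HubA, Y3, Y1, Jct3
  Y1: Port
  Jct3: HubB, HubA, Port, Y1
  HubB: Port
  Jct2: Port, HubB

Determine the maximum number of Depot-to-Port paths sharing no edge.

5

Assign every edge capacity 1; by Menger, the answer equals the max flow.
Path Depot→Port (+1); total 1.
Path Depot→Y2→Port (+1); total 2.
Path Depot→Jct2→Port (+1); total 3.
Path Depot→HubB→Port (+1); total 4.
Path Depot→Y1→Port (+1); total 5.
No residual Depot→Port path; max flow = 5.
Certifying cut of size 5: {Depot→HubB, Depot→Jct2, Depot→Port, Depot→Y1, Depot→Y2}.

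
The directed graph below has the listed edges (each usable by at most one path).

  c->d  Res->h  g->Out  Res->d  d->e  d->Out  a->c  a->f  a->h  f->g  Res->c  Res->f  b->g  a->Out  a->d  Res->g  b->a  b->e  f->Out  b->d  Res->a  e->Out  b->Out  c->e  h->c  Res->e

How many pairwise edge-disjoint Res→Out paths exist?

Assign every edge capacity 1; by Menger, the answer equals the max flow.
Path Res→a→Out (+1); total 1.
Path Res→d→Out (+1); total 2.
Path Res→e→Out (+1); total 3.
Path Res→f→Out (+1); total 4.
Path Res→g→Out (+1); total 5.
No residual Res→Out path; max flow = 5.
Certifying cut of size 5: {Res→a, Res→f, Res→g, d→Out, e→Out}.

5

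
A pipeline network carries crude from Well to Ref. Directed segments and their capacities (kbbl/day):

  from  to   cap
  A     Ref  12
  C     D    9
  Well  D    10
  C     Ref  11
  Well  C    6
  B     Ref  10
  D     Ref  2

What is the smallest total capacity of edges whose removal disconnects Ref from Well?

8

Augment Well→C→Ref: bottleneck 6, flow now 6.
Augment Well→D→Ref: bottleneck 2, flow now 8.
No augmenting path remains; maximum flow = 8.
By max-flow min-cut, the minimum cut capacity equals the max flow.
In the residual graph, reachable from Well: {Well, D}.
Min-cut edges: Well→C (6), D→Ref (2); capacity 6 + 2 = 8.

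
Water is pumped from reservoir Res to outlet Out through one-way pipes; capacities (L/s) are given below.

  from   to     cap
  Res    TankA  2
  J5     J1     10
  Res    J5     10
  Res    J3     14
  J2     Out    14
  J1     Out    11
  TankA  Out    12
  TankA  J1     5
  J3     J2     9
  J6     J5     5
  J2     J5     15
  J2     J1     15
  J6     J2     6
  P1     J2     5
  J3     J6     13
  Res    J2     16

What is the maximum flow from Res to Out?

Augment Res→J2→Out: bottleneck 14, flow now 14.
Augment Res→TankA→Out: bottleneck 2, flow now 16.
Augment Res→J2→J1→Out: bottleneck 2, flow now 18.
Augment Res→J5→J1→Out: bottleneck 9, flow now 27.
No augmenting path remains; maximum flow = 27.
In the residual graph, reachable from Res: {Res, J3, J6, J2, J5, J1}.
Min-cut edges: Res→TankA (2), J2→Out (14), J1→Out (11); capacity 2 + 14 + 11 = 27.
This cut is saturated, so no flow can exceed 27.

27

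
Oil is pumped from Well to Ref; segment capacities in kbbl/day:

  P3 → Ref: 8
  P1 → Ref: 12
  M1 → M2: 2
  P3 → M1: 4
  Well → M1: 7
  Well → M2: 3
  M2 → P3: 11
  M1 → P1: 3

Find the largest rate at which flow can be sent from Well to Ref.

Augment Well→M1→P1→Ref: bottleneck 3, flow now 3.
Augment Well→M2→P3→Ref: bottleneck 3, flow now 6.
Augment Well→M1→M2→P3→Ref: bottleneck 2, flow now 8.
No augmenting path remains; maximum flow = 8.
In the residual graph, reachable from Well: {Well, M1}.
Min-cut edges: Well→M2 (3), M1→M2 (2), M1→P1 (3); capacity 3 + 2 + 3 = 8.
This cut is saturated, so no flow can exceed 8.

8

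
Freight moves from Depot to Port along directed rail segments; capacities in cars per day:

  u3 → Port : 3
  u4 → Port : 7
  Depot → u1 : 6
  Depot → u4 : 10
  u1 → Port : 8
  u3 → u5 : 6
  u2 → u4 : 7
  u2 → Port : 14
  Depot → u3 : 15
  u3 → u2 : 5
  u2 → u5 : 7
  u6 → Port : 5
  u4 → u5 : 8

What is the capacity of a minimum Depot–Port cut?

Augment Depot→u1→Port: bottleneck 6, flow now 6.
Augment Depot→u3→Port: bottleneck 3, flow now 9.
Augment Depot→u4→Port: bottleneck 7, flow now 16.
Augment Depot→u3→u2→Port: bottleneck 5, flow now 21.
No augmenting path remains; maximum flow = 21.
By max-flow min-cut, the minimum cut capacity equals the max flow.
In the residual graph, reachable from Depot: {Depot, u3, u4, u5}.
Min-cut edges: Depot→u1 (6), u3→u2 (5), u3→Port (3), u4→Port (7); capacity 6 + 5 + 3 + 7 = 21.

21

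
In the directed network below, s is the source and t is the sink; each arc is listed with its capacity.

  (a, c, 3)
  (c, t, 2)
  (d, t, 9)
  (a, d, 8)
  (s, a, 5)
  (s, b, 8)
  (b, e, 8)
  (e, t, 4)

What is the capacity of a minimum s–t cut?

9

Augment s→a→c→t: bottleneck 2, flow now 2.
Augment s→a→d→t: bottleneck 3, flow now 5.
Augment s→b→e→t: bottleneck 4, flow now 9.
No augmenting path remains; maximum flow = 9.
By max-flow min-cut, the minimum cut capacity equals the max flow.
In the residual graph, reachable from s: {s, b, e}.
Min-cut edges: s→a (5), e→t (4); capacity 5 + 4 = 9.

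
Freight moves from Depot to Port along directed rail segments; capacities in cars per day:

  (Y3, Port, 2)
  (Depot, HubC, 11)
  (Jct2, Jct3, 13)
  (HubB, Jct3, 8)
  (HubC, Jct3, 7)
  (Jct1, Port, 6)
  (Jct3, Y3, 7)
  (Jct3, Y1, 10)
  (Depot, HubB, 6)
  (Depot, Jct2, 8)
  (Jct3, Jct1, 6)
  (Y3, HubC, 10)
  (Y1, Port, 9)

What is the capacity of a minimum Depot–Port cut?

17

Augment Depot→HubC→Jct3→Y1→Port: bottleneck 7, flow now 7.
Augment Depot→Jct2→Jct3→Y1→Port: bottleneck 2, flow now 9.
Augment Depot→Jct2→Jct3→Y3→Port: bottleneck 2, flow now 11.
Augment Depot→Jct2→Jct3→Jct1→Port: bottleneck 4, flow now 15.
Augment Depot→HubB→Jct3→Jct1→Port: bottleneck 2, flow now 17.
No augmenting path remains; maximum flow = 17.
By max-flow min-cut, the minimum cut capacity equals the max flow.
In the residual graph, reachable from Depot: {Depot, HubC, Jct2, HubB, Jct3, Y1, Y3}.
Min-cut edges: Jct3→Jct1 (6), Y1→Port (9), Y3→Port (2); capacity 6 + 9 + 2 = 17.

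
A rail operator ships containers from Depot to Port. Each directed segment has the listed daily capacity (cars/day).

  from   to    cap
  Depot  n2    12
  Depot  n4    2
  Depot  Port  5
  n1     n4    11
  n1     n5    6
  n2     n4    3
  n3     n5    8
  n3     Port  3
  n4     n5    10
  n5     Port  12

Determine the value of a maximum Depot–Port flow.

Augment Depot→Port: bottleneck 5, flow now 5.
Augment Depot→n4→n5→Port: bottleneck 2, flow now 7.
Augment Depot→n2→n4→n5→Port: bottleneck 3, flow now 10.
No augmenting path remains; maximum flow = 10.
In the residual graph, reachable from Depot: {Depot, n2}.
Min-cut edges: Depot→n4 (2), Depot→Port (5), n2→n4 (3); capacity 2 + 5 + 3 = 10.
This cut is saturated, so no flow can exceed 10.

10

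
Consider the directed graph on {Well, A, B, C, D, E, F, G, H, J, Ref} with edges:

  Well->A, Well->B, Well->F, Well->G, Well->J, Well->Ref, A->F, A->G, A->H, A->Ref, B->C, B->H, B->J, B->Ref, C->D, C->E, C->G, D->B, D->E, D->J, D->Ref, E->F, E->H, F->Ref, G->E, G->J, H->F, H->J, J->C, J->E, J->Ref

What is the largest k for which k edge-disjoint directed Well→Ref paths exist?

Assign every edge capacity 1; by Menger, the answer equals the max flow.
Path Well→Ref (+1); total 1.
Path Well→A→Ref (+1); total 2.
Path Well→B→Ref (+1); total 3.
Path Well→F→Ref (+1); total 4.
Path Well→J→Ref (+1); total 5.
Path Well→G→J→C→D→Ref (+1); total 6.
No residual Well→Ref path; max flow = 6.
Certifying cut of size 6: {Well→A, Well→B, Well→F, Well→G, Well→J, Well→Ref}.

6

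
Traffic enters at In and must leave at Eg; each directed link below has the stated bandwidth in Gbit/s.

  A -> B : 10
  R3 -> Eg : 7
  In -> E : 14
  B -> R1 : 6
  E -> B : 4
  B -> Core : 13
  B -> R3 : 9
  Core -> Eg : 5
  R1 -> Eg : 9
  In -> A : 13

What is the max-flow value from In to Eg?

14

Augment In→A→B→R1→Eg: bottleneck 6, flow now 6.
Augment In→A→B→R3→Eg: bottleneck 4, flow now 10.
Augment In→E→B→R3→Eg: bottleneck 3, flow now 13.
Augment In→E→B→Core→Eg: bottleneck 1, flow now 14.
No augmenting path remains; maximum flow = 14.
In the residual graph, reachable from In: {In, A, E}.
Min-cut edges: A→B (10), E→B (4); capacity 10 + 4 = 14.
This cut is saturated, so no flow can exceed 14.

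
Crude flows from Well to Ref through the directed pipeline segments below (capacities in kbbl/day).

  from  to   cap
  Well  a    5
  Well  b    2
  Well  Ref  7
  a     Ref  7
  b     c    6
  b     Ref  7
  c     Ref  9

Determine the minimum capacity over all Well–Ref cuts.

Augment Well→Ref: bottleneck 7, flow now 7.
Augment Well→a→Ref: bottleneck 5, flow now 12.
Augment Well→b→Ref: bottleneck 2, flow now 14.
No augmenting path remains; maximum flow = 14.
By max-flow min-cut, the minimum cut capacity equals the max flow.
In the residual graph, reachable from Well: {Well}.
Min-cut edges: Well→a (5), Well→b (2), Well→Ref (7); capacity 5 + 2 + 7 = 14.

14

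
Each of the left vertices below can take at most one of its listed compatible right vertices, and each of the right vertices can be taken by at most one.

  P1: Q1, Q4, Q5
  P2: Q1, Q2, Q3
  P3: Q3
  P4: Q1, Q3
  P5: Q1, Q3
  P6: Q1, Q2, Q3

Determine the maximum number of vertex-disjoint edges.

4

Unit-capacity flow: source→left, listed edges, right→sink; max matching = max flow.
Augmenting path P1→Q1 (+1); matched 1.
Augmenting path P2→Q2 (+1); matched 2.
Augmenting path P3→Q3 (+1); matched 3.
Augmenting path P4→Q1→P1→Q4 (+1); matched 4.
No augmenting path remains; maximum matching = 4.
König certificate: {P1, Q1, Q2, Q3} is a vertex cover of size 4 (every listed pair touches it), so no matching can be larger.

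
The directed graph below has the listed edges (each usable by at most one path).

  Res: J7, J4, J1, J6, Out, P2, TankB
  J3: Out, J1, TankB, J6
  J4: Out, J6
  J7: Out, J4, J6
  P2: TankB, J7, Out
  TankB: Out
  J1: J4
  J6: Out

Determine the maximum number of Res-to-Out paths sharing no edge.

Assign every edge capacity 1; by Menger, the answer equals the max flow.
Path Res→Out (+1); total 1.
Path Res→P2→Out (+1); total 2.
Path Res→J7→Out (+1); total 3.
Path Res→TankB→Out (+1); total 4.
Path Res→J4→Out (+1); total 5.
Path Res→J6→Out (+1); total 6.
No residual Res→Out path; max flow = 6.
Certifying cut of size 6: {J4→Out, J6→Out, Res→J7, Res→Out, Res→P2, Res→TankB}.

6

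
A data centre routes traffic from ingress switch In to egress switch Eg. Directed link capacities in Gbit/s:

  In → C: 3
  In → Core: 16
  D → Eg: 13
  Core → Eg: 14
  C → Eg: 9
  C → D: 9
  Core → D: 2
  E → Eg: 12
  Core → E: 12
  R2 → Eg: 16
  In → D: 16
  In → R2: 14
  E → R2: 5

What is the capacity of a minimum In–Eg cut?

Augment In→C→Eg: bottleneck 3, flow now 3.
Augment In→Core→Eg: bottleneck 14, flow now 17.
Augment In→D→Eg: bottleneck 13, flow now 30.
Augment In→R2→Eg: bottleneck 14, flow now 44.
Augment In→Core→E→Eg: bottleneck 2, flow now 46.
No augmenting path remains; maximum flow = 46.
By max-flow min-cut, the minimum cut capacity equals the max flow.
In the residual graph, reachable from In: {In, D}.
Min-cut edges: In→C (3), In→Core (16), In→R2 (14), D→Eg (13); capacity 3 + 16 + 14 + 13 = 46.

46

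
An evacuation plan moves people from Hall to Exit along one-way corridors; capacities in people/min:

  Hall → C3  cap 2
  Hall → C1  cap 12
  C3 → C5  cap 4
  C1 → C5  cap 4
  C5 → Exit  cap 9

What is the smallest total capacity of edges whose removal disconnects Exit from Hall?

Augment Hall→C3→C5→Exit: bottleneck 2, flow now 2.
Augment Hall→C1→C5→Exit: bottleneck 4, flow now 6.
No augmenting path remains; maximum flow = 6.
By max-flow min-cut, the minimum cut capacity equals the max flow.
In the residual graph, reachable from Hall: {Hall, C1}.
Min-cut edges: Hall→C3 (2), C1→C5 (4); capacity 2 + 4 = 6.

6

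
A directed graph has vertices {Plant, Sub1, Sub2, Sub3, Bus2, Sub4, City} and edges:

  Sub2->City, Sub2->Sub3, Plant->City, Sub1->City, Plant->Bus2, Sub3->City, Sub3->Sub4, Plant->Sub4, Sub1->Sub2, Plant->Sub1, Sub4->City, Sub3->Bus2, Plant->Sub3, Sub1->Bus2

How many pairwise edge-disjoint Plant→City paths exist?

4

Assign every edge capacity 1; by Menger, the answer equals the max flow.
Path Plant→City (+1); total 1.
Path Plant→Sub1→City (+1); total 2.
Path Plant→Sub3→City (+1); total 3.
Path Plant→Sub4→City (+1); total 4.
No residual Plant→City path; max flow = 4.
Certifying cut of size 4: {Plant→City, Plant→Sub1, Plant→Sub3, Plant→Sub4}.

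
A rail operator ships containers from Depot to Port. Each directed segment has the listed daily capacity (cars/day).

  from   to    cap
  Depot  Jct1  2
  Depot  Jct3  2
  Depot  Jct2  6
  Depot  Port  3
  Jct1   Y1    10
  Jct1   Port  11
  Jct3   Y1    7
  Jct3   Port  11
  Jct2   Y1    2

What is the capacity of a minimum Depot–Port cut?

7

Augment Depot→Port: bottleneck 3, flow now 3.
Augment Depot→Jct1→Port: bottleneck 2, flow now 5.
Augment Depot→Jct3→Port: bottleneck 2, flow now 7.
No augmenting path remains; maximum flow = 7.
By max-flow min-cut, the minimum cut capacity equals the max flow.
In the residual graph, reachable from Depot: {Depot, Jct2, Y1}.
Min-cut edges: Depot→Jct1 (2), Depot→Jct3 (2), Depot→Port (3); capacity 2 + 2 + 3 = 7.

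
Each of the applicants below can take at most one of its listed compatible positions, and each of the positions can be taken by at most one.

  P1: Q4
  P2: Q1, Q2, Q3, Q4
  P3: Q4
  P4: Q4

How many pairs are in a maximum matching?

Unit-capacity flow: source→left, listed edges, right→sink; max matching = max flow.
Augmenting path P1→Q4 (+1); matched 1.
Augmenting path P2→Q1 (+1); matched 2.
No augmenting path remains; maximum matching = 2.
König certificate: {P2, Q4} is a vertex cover of size 2 (every listed pair touches it), so no matching can be larger.

2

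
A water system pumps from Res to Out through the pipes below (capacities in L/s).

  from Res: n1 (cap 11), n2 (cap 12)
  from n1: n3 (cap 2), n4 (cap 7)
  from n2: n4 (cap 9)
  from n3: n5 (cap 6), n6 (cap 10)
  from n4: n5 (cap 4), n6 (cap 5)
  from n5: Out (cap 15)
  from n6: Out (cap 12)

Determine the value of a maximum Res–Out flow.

11

Augment Res→n1→n3→n5→Out: bottleneck 2, flow now 2.
Augment Res→n1→n4→n5→Out: bottleneck 4, flow now 6.
Augment Res→n1→n4→n6→Out: bottleneck 3, flow now 9.
Augment Res→n2→n4→n6→Out: bottleneck 2, flow now 11.
No augmenting path remains; maximum flow = 11.
In the residual graph, reachable from Res: {Res, n1, n2, n4}.
Min-cut edges: n1→n3 (2), n4→n5 (4), n4→n6 (5); capacity 2 + 4 + 5 = 11.
This cut is saturated, so no flow can exceed 11.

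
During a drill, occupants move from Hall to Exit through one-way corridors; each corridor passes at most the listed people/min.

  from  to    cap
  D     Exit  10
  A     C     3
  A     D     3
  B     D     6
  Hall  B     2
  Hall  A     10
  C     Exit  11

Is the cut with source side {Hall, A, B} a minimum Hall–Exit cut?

Given cut capacity: 3 + 3 + 6 = 12.
Augment Hall→A→C→Exit: bottleneck 3, flow now 3.
Augment Hall→A→D→Exit: bottleneck 3, flow now 6.
Augment Hall→B→D→Exit: bottleneck 2, flow now 8.
No augmenting path remains; maximum flow = 8.
In the residual graph, reachable from Hall: {Hall, A}.
Min-cut edges: Hall→B (2), A→C (3), A→D (3); capacity 2 + 3 + 3 = 8.
Cut capacity 12 exceeds the max flow 8, so it is not minimum.

No — its capacity is 12, but the minimum cut has capacity 8.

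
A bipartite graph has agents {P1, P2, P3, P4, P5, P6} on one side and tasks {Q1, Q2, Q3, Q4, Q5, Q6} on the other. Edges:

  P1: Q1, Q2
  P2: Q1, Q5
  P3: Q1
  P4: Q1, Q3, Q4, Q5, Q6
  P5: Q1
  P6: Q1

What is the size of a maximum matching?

4

Unit-capacity flow: source→left, listed edges, right→sink; max matching = max flow.
Augmenting path P1→Q1 (+1); matched 1.
Augmenting path P2→Q5 (+1); matched 2.
Augmenting path P4→Q3 (+1); matched 3.
Augmenting path P3→Q1→P1→Q2 (+1); matched 4.
No augmenting path remains; maximum matching = 4.
König certificate: {P1, P2, P4, Q1} is a vertex cover of size 4 (every listed pair touches it), so no matching can be larger.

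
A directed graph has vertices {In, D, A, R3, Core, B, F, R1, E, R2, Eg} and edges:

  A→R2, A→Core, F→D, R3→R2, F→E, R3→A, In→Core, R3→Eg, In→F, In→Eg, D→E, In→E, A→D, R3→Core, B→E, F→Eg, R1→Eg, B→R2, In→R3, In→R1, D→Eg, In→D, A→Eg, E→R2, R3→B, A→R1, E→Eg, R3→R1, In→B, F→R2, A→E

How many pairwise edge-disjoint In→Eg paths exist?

6

Assign every edge capacity 1; by Menger, the answer equals the max flow.
Path In→Eg (+1); total 1.
Path In→D→Eg (+1); total 2.
Path In→R3→Eg (+1); total 3.
Path In→F→Eg (+1); total 4.
Path In→R1→Eg (+1); total 5.
Path In→E→Eg (+1); total 6.
No residual In→Eg path; max flow = 6.
Certifying cut of size 6: {E→Eg, In→D, In→Eg, In→F, In→R1, In→R3}.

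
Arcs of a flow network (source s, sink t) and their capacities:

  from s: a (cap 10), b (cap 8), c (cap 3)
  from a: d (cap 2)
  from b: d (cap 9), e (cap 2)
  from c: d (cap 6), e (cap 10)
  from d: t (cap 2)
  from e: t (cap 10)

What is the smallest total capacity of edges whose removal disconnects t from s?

Augment s→a→d→t: bottleneck 2, flow now 2.
Augment s→b→e→t: bottleneck 2, flow now 4.
Augment s→c→e→t: bottleneck 3, flow now 7.
No augmenting path remains; maximum flow = 7.
By max-flow min-cut, the minimum cut capacity equals the max flow.
In the residual graph, reachable from s: {s, a, b, d}.
Min-cut edges: s→c (3), b→e (2), d→t (2); capacity 3 + 2 + 2 = 7.

7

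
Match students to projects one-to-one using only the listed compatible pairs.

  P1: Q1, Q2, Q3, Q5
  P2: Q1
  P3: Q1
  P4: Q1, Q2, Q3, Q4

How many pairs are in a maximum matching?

Unit-capacity flow: source→left, listed edges, right→sink; max matching = max flow.
Augmenting path P1→Q1 (+1); matched 1.
Augmenting path P4→Q2 (+1); matched 2.
Augmenting path P2→Q1→P1→Q3 (+1); matched 3.
No augmenting path remains; maximum matching = 3.
König certificate: {P1, P4, Q1} is a vertex cover of size 3 (every listed pair touches it), so no matching can be larger.

3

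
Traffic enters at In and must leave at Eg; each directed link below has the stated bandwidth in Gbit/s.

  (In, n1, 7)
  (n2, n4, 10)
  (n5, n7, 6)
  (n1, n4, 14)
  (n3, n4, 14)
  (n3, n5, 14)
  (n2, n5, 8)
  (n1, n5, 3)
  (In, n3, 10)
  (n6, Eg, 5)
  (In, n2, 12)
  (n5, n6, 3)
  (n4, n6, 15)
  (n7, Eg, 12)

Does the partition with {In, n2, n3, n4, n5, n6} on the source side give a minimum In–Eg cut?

No — its capacity is 18, but the minimum cut has capacity 11.

Given cut capacity: 7 + 6 + 5 = 18.
Augment In→n1→n4→n6→Eg: bottleneck 5, flow now 5.
Augment In→n1→n5→n7→Eg: bottleneck 2, flow now 7.
Augment In→n2→n5→n7→Eg: bottleneck 4, flow now 11.
No augmenting path remains; maximum flow = 11.
In the residual graph, reachable from In: {In, n1, n2, n3, n4, n5, n6}.
Min-cut edges: n5→n7 (6), n6→Eg (5); capacity 6 + 5 = 11.
Cut capacity 18 exceeds the max flow 11, so it is not minimum.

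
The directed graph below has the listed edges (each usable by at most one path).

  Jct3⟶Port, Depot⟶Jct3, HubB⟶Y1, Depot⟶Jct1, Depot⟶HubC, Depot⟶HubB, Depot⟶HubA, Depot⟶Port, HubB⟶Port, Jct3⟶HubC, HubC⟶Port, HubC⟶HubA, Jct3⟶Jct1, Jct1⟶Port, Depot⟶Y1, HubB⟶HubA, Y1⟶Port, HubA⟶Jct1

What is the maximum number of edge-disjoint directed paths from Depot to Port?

Assign every edge capacity 1; by Menger, the answer equals the max flow.
Path Depot→Port (+1); total 1.
Path Depot→HubB→Port (+1); total 2.
Path Depot→HubC→Port (+1); total 3.
Path Depot→Jct3→Port (+1); total 4.
Path Depot→Y1→Port (+1); total 5.
Path Depot→Jct1→Port (+1); total 6.
No residual Depot→Port path; max flow = 6.
Certifying cut of size 6: {Depot→HubB, Depot→HubC, Depot→Jct3, Depot→Port, Depot→Y1, Jct1→Port}.

6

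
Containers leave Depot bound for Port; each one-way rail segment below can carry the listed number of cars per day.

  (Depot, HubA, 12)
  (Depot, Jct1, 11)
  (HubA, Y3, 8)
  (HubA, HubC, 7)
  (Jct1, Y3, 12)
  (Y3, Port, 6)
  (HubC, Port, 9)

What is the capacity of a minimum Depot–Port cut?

Augment Depot→HubA→Y3→Port: bottleneck 6, flow now 6.
Augment Depot→HubA→HubC→Port: bottleneck 6, flow now 12.
Augment Depot→Jct1→Y3→HubA→HubC→Port: bottleneck 1, flow now 13. (uses reverse residual edge)
No augmenting path remains; maximum flow = 13.
By max-flow min-cut, the minimum cut capacity equals the max flow.
In the residual graph, reachable from Depot: {Depot, HubA, Jct1, Y3}.
Min-cut edges: HubA→HubC (7), Y3→Port (6); capacity 7 + 6 = 13.

13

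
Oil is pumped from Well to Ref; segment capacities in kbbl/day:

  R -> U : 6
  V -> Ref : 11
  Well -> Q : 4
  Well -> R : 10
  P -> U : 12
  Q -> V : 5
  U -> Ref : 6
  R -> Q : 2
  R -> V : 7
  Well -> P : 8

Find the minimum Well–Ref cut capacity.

17

Augment Well→P→U→Ref: bottleneck 6, flow now 6.
Augment Well→Q→V→Ref: bottleneck 4, flow now 10.
Augment Well→R→V→Ref: bottleneck 7, flow now 17.
No augmenting path remains; maximum flow = 17.
By max-flow min-cut, the minimum cut capacity equals the max flow.
In the residual graph, reachable from Well: {Well, P, Q, R, U, V}.
Min-cut edges: U→Ref (6), V→Ref (11); capacity 6 + 11 = 17.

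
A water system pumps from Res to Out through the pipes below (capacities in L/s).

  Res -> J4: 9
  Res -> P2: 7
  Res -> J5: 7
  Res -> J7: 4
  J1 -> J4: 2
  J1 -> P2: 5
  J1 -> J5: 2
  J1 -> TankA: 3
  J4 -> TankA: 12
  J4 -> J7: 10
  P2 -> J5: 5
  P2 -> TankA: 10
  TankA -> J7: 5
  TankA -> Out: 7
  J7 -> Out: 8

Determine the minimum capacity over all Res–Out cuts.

15

Augment Res→J7→Out: bottleneck 4, flow now 4.
Augment Res→J4→TankA→Out: bottleneck 7, flow now 11.
Augment Res→J4→J7→Out: bottleneck 2, flow now 13.
Augment Res→P2→TankA→J7→Out: bottleneck 2, flow now 15.
No augmenting path remains; maximum flow = 15.
By max-flow min-cut, the minimum cut capacity equals the max flow.
In the residual graph, reachable from Res: {Res, J4, P2, J5, TankA, J7}.
Min-cut edges: TankA→Out (7), J7→Out (8); capacity 7 + 8 = 15.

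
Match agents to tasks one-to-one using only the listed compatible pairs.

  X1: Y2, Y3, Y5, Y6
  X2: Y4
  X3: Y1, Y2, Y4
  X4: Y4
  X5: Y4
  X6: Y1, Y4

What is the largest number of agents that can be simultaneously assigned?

Unit-capacity flow: source→left, listed edges, right→sink; max matching = max flow.
Augmenting path X1→Y2 (+1); matched 1.
Augmenting path X2→Y4 (+1); matched 2.
Augmenting path X3→Y1 (+1); matched 3.
Augmenting path X6→Y1→X3→Y2→X1→Y3 (+1); matched 4.
No augmenting path remains; maximum matching = 4.
König certificate: {X1, X3, X6, Y4} is a vertex cover of size 4 (every listed pair touches it), so no matching can be larger.

4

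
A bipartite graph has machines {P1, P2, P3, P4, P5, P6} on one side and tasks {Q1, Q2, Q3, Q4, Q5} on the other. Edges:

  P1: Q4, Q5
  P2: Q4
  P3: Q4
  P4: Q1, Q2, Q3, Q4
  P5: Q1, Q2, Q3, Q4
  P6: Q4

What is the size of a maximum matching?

4

Unit-capacity flow: source→left, listed edges, right→sink; max matching = max flow.
Augmenting path P1→Q4 (+1); matched 1.
Augmenting path P4→Q1 (+1); matched 2.
Augmenting path P5→Q2 (+1); matched 3.
Augmenting path P2→Q4→P1→Q5 (+1); matched 4.
No augmenting path remains; maximum matching = 4.
König certificate: {P1, P4, P5, Q4} is a vertex cover of size 4 (every listed pair touches it), so no matching can be larger.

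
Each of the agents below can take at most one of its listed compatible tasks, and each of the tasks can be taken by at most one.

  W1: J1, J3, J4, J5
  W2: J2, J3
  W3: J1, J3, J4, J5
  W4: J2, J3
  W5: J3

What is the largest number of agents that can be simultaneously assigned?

Unit-capacity flow: source→left, listed edges, right→sink; max matching = max flow.
Augmenting path W1→J1 (+1); matched 1.
Augmenting path W2→J2 (+1); matched 2.
Augmenting path W3→J3 (+1); matched 3.
Augmenting path W4→J3→W3→J4 (+1); matched 4.
No augmenting path remains; maximum matching = 4.
König certificate: {W1, W3, J2, J3} is a vertex cover of size 4 (every listed pair touches it), so no matching can be larger.

4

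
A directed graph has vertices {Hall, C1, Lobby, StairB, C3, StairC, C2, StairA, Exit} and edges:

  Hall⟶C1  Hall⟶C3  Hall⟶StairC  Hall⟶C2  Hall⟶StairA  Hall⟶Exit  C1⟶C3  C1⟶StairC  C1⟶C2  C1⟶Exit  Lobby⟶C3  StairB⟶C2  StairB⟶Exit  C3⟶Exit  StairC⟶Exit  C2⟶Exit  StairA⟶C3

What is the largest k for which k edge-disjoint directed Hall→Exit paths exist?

Assign every edge capacity 1; by Menger, the answer equals the max flow.
Path Hall→Exit (+1); total 1.
Path Hall→C1→Exit (+1); total 2.
Path Hall→C3→Exit (+1); total 3.
Path Hall→StairC→Exit (+1); total 4.
Path Hall→C2→Exit (+1); total 5.
No residual Hall→Exit path; max flow = 5.
Certifying cut of size 5: {C3→Exit, Hall→C1, Hall→C2, Hall→Exit, Hall→StairC}.

5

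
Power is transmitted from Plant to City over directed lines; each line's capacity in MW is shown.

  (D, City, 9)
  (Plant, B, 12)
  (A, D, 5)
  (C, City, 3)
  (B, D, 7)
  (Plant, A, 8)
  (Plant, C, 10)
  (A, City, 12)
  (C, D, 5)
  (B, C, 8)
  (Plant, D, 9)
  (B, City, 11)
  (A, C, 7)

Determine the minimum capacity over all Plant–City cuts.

31

Augment Plant→A→City: bottleneck 8, flow now 8.
Augment Plant→B→City: bottleneck 11, flow now 19.
Augment Plant→C→City: bottleneck 3, flow now 22.
Augment Plant→D→City: bottleneck 9, flow now 31.
No augmenting path remains; maximum flow = 31.
By max-flow min-cut, the minimum cut capacity equals the max flow.
In the residual graph, reachable from Plant: {Plant, B, C, D}.
Min-cut edges: Plant→A (8), B→City (11), C→City (3), D→City (9); capacity 8 + 11 + 3 + 9 = 31.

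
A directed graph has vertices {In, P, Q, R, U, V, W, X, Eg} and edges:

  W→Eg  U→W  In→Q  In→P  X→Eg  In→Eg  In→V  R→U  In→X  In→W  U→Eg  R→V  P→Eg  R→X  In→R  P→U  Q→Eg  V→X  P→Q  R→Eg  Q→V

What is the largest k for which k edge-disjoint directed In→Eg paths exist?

6

Assign every edge capacity 1; by Menger, the answer equals the max flow.
Path In→Eg (+1); total 1.
Path In→P→Eg (+1); total 2.
Path In→Q→Eg (+1); total 3.
Path In→R→Eg (+1); total 4.
Path In→W→Eg (+1); total 5.
Path In→X→Eg (+1); total 6.
No residual In→Eg path; max flow = 6.
Certifying cut of size 6: {In→Eg, In→P, In→Q, In→R, In→W, X→Eg}.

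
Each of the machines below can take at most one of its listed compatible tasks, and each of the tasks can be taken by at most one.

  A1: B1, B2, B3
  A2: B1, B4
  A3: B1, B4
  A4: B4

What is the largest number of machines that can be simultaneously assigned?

3

Unit-capacity flow: source→left, listed edges, right→sink; max matching = max flow.
Augmenting path A1→B1 (+1); matched 1.
Augmenting path A2→B4 (+1); matched 2.
Augmenting path A3→B1→A1→B2 (+1); matched 3.
No augmenting path remains; maximum matching = 3.
König certificate: {A1, B1, B4} is a vertex cover of size 3 (every listed pair touches it), so no matching can be larger.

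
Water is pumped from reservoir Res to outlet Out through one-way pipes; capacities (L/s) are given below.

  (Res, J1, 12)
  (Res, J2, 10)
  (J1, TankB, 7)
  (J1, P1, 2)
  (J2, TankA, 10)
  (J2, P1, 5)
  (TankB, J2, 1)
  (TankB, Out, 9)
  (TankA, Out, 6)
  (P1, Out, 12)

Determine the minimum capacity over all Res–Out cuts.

Augment Res→J1→TankB→Out: bottleneck 7, flow now 7.
Augment Res→J1→P1→Out: bottleneck 2, flow now 9.
Augment Res→J2→TankA→Out: bottleneck 6, flow now 15.
Augment Res→J2→P1→Out: bottleneck 4, flow now 19.
No augmenting path remains; maximum flow = 19.
By max-flow min-cut, the minimum cut capacity equals the max flow.
In the residual graph, reachable from Res: {Res, J1}.
Min-cut edges: Res→J2 (10), J1→TankB (7), J1→P1 (2); capacity 10 + 7 + 2 = 19.

19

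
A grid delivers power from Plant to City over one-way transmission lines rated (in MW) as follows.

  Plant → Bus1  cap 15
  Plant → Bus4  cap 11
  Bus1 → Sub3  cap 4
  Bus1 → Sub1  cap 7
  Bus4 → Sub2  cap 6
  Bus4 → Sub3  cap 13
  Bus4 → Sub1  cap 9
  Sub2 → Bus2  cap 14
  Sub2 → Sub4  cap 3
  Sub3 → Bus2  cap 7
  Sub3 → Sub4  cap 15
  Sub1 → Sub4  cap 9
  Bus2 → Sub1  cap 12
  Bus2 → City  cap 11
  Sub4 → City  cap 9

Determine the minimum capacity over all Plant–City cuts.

20

Augment Plant→Bus1→Sub3→Bus2→City: bottleneck 4, flow now 4.
Augment Plant→Bus1→Sub1→Sub4→City: bottleneck 7, flow now 11.
Augment Plant→Bus4→Sub2→Bus2→City: bottleneck 6, flow now 17.
Augment Plant→Bus4→Sub3→Bus2→City: bottleneck 1, flow now 18.
Augment Plant→Bus4→Sub3→Sub4→City: bottleneck 2, flow now 20.
No augmenting path remains; maximum flow = 20.
By max-flow min-cut, the minimum cut capacity equals the max flow.
In the residual graph, reachable from Plant: {Plant, Bus1, Bus4, Sub2, Sub3, Sub1, Bus2, Sub4}.
Min-cut edges: Bus2→City (11), Sub4→City (9); capacity 11 + 9 = 20.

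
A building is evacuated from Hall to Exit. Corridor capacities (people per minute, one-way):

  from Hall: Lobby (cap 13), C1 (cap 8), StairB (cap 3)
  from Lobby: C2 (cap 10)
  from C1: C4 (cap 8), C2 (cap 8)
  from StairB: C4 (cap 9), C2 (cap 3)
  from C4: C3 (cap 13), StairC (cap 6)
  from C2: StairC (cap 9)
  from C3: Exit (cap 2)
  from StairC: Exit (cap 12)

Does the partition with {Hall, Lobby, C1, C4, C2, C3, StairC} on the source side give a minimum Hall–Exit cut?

Given cut capacity: 3 + 2 + 12 = 17.
Augment Hall→Lobby→C2→StairC→Exit: bottleneck 9, flow now 9.
Augment Hall→C1→C4→C3→Exit: bottleneck 2, flow now 11.
Augment Hall→C1→C4→StairC→Exit: bottleneck 3, flow now 14.
No augmenting path remains; maximum flow = 14.
In the residual graph, reachable from Hall: {Hall, Lobby, C1, StairB, C4, C2, C3, StairC}.
Min-cut edges: C3→Exit (2), StairC→Exit (12); capacity 2 + 12 = 14.
Cut capacity 17 exceeds the max flow 14, so it is not minimum.

No — its capacity is 17, but the minimum cut has capacity 14.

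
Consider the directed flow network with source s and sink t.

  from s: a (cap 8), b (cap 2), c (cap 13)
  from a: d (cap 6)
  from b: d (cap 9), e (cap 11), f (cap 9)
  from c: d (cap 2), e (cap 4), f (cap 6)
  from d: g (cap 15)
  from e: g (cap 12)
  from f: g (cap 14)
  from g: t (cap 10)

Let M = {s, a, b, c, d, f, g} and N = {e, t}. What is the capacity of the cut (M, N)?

25

Edges leaving {s, a, b, c, d, f, g}: b→e (11), c→e (4), g→t (10).
Cut capacity = 11 + 4 + 10 = 25.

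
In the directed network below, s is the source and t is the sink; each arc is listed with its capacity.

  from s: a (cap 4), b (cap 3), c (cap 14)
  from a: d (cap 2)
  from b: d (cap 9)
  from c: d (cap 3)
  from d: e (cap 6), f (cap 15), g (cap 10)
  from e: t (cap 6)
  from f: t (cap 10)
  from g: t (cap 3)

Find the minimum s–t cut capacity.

Augment s→a→d→e→t: bottleneck 2, flow now 2.
Augment s→b→d→e→t: bottleneck 3, flow now 5.
Augment s→c→d→e→t: bottleneck 1, flow now 6.
Augment s→c→d→f→t: bottleneck 2, flow now 8.
No augmenting path remains; maximum flow = 8.
By max-flow min-cut, the minimum cut capacity equals the max flow.
In the residual graph, reachable from s: {s, a, c}.
Min-cut edges: s→b (3), a→d (2), c→d (3); capacity 3 + 2 + 3 = 8.

8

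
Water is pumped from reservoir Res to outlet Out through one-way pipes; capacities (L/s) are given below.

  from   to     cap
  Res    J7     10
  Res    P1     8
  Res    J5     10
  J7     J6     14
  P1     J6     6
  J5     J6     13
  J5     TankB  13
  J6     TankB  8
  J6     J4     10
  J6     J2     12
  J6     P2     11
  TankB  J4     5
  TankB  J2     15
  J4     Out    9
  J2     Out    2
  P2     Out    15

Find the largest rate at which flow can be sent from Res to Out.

22

Augment Res→J7→J6→J4→Out: bottleneck 9, flow now 9.
Augment Res→J7→J6→J2→Out: bottleneck 1, flow now 10.
Augment Res→P1→J6→J2→Out: bottleneck 1, flow now 11.
Augment Res→P1→J6→P2→Out: bottleneck 5, flow now 16.
Augment Res→J5→J6→P2→Out: bottleneck 6, flow now 22.
No augmenting path remains; maximum flow = 22.
In the residual graph, reachable from Res: {Res, J7, P1, J5, J6, TankB, J4, J2}.
Min-cut edges: J6→P2 (11), J4→Out (9), J2→Out (2); capacity 11 + 9 + 2 = 22.
This cut is saturated, so no flow can exceed 22.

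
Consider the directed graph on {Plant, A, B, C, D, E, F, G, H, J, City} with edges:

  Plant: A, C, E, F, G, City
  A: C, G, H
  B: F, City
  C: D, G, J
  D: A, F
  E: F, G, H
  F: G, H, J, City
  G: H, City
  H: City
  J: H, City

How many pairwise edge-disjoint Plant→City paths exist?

Assign every edge capacity 1; by Menger, the answer equals the max flow.
Path Plant→City (+1); total 1.
Path Plant→F→City (+1); total 2.
Path Plant→G→City (+1); total 3.
Path Plant→A→H→City (+1); total 4.
Path Plant→C→J→City (+1); total 5.
No residual Plant→City path; max flow = 5.
Certifying cut of size 5: {F→City, G→City, H→City, J→City, Plant→City}.

5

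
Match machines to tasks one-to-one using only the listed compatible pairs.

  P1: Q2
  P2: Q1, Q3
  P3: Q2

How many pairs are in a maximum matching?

2

Unit-capacity flow: source→left, listed edges, right→sink; max matching = max flow.
Augmenting path P1→Q2 (+1); matched 1.
Augmenting path P2→Q1 (+1); matched 2.
No augmenting path remains; maximum matching = 2.
König certificate: {P2, Q2} is a vertex cover of size 2 (every listed pair touches it), so no matching can be larger.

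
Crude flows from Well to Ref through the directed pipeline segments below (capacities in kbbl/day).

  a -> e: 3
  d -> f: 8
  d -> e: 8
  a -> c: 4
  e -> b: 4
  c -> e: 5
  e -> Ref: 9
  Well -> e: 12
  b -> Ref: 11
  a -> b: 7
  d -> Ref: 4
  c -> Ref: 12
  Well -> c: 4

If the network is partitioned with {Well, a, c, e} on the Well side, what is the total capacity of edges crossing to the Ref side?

32

Edges leaving {Well, a, c, e}: a→b (7), c→Ref (12), e→b (4), e→Ref (9).
Cut capacity = 7 + 12 + 4 + 9 = 32.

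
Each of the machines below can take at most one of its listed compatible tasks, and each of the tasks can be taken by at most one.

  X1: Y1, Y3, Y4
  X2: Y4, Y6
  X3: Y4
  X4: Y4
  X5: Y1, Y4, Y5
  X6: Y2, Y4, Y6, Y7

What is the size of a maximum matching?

Unit-capacity flow: source→left, listed edges, right→sink; max matching = max flow.
Augmenting path X1→Y1 (+1); matched 1.
Augmenting path X2→Y4 (+1); matched 2.
Augmenting path X5→Y5 (+1); matched 3.
Augmenting path X6→Y2 (+1); matched 4.
Augmenting path X3→Y4→X2→Y6 (+1); matched 5.
No augmenting path remains; maximum matching = 5.
König certificate: {X1, X2, X5, X6, Y4} is a vertex cover of size 5 (every listed pair touches it), so no matching can be larger.

5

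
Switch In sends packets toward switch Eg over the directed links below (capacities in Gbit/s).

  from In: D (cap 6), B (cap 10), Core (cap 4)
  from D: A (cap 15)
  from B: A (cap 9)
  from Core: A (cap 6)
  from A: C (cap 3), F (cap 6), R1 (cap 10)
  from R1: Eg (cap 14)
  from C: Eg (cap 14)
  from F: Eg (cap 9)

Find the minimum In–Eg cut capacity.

19

Augment In→D→A→R1→Eg: bottleneck 6, flow now 6.
Augment In→B→A→R1→Eg: bottleneck 4, flow now 10.
Augment In→B→A→C→Eg: bottleneck 3, flow now 13.
Augment In→B→A→F→Eg: bottleneck 2, flow now 15.
Augment In→Core→A→F→Eg: bottleneck 4, flow now 19.
No augmenting path remains; maximum flow = 19.
By max-flow min-cut, the minimum cut capacity equals the max flow.
In the residual graph, reachable from In: {In, B}.
Min-cut edges: In→D (6), In→Core (4), B→A (9); capacity 6 + 4 + 9 = 19.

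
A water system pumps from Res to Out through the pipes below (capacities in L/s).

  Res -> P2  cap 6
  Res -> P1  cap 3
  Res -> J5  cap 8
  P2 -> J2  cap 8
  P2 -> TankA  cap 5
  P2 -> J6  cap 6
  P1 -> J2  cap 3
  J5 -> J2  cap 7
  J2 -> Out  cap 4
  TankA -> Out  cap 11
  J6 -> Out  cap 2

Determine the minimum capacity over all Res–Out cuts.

10

Augment Res→P2→J2→Out: bottleneck 4, flow now 4.
Augment Res→P2→TankA→Out: bottleneck 2, flow now 6.
Augment Res→P1→J2→P2→TankA→Out: bottleneck 3, flow now 9. (uses reverse residual edge)
Augment Res→J5→J2→P2→J6→Out: bottleneck 1, flow now 10. (uses reverse residual edge)
No augmenting path remains; maximum flow = 10.
By max-flow min-cut, the minimum cut capacity equals the max flow.
In the residual graph, reachable from Res: {Res, P1, J5, J2}.
Min-cut edges: Res→P2 (6), J2→Out (4); capacity 6 + 4 = 10.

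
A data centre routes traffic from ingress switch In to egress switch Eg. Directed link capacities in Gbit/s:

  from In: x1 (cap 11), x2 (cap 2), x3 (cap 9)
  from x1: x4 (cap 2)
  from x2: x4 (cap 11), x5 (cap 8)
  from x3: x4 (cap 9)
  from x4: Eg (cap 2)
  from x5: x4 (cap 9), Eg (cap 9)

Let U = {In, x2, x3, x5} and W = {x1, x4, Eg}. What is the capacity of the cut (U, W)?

Edges leaving {In, x2, x3, x5}: In→x1 (11), x2→x4 (11), x3→x4 (9), x5→x4 (9), x5→Eg (9).
Cut capacity = 11 + 11 + 9 + 9 + 9 = 49.

49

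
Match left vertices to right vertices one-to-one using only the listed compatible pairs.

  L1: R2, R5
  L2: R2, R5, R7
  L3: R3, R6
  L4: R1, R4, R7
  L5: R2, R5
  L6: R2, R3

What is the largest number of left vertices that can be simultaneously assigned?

Unit-capacity flow: source→left, listed edges, right→sink; max matching = max flow.
Augmenting path L1→R2 (+1); matched 1.
Augmenting path L2→R5 (+1); matched 2.
Augmenting path L3→R3 (+1); matched 3.
Augmenting path L4→R1 (+1); matched 4.
Augmenting path L5→R5→L2→R7 (+1); matched 5.
Augmenting path L6→R3→L3→R6 (+1); matched 6.
No augmenting path remains; maximum matching = 6.
König certificate: {L1, L2, L3, L4, L5, L6} is a vertex cover of size 6 (every listed pair touches it), so no matching can be larger.

6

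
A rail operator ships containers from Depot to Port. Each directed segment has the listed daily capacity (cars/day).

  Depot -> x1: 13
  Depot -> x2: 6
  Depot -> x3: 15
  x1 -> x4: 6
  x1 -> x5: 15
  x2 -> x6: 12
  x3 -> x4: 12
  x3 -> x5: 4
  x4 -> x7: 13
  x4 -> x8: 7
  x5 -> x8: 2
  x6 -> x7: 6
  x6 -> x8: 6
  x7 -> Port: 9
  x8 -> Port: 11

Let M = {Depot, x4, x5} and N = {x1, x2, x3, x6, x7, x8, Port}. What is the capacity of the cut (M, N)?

Edges leaving {Depot, x4, x5}: Depot→x1 (13), Depot→x2 (6), Depot→x3 (15), x4→x7 (13), x4→x8 (7), x5→x8 (2).
Cut capacity = 13 + 6 + 15 + 13 + 7 + 2 = 56.

56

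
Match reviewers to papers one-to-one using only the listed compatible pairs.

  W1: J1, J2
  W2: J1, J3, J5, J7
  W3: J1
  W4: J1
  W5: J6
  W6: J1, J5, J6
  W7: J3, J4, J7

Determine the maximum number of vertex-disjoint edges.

6

Unit-capacity flow: source→left, listed edges, right→sink; max matching = max flow.
Augmenting path W1→J1 (+1); matched 1.
Augmenting path W2→J3 (+1); matched 2.
Augmenting path W5→J6 (+1); matched 3.
Augmenting path W6→J5 (+1); matched 4.
Augmenting path W7→J4 (+1); matched 5.
Augmenting path W3→J1→W1→J2 (+1); matched 6.
No augmenting path remains; maximum matching = 6.
König certificate: {W1, W2, W5, W6, W7, J1} is a vertex cover of size 6 (every listed pair touches it), so no matching can be larger.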